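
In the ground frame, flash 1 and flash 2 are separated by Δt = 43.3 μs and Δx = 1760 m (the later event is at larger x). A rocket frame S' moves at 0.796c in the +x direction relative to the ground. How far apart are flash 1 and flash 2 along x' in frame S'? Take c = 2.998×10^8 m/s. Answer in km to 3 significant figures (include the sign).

Δx' ≈ -14.2 km

γ = 1/√(1 − 0.796²) = 1.6521
Δx' = γ(Δx − vΔt) = 1.6521 × (1760 m − 0.796×(2.998×10^8 m/s)×43.3×10^-6 s)
= 1.6521 × (-8573.1 m) = -14.2 km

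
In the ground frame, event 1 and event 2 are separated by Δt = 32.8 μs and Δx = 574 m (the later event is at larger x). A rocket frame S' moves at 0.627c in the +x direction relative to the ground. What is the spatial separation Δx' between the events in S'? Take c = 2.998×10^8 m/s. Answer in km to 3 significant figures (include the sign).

γ = 1/√(1 − 0.627²) = 1.2837
Δx' = γ(Δx − vΔt) = 1.2837 × (574 m − 0.627×(2.998×10^8 m/s)×32.8×10^-6 s)
= 1.2837 × (-5591.6 m) = -7.18 km

Δx' ≈ -7.18 km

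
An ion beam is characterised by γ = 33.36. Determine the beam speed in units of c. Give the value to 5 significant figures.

β ≈ 0.99955

β = √(1 − 1/γ²) = √(1 − 1/33.36²) = √(0.9991014) = 0.99955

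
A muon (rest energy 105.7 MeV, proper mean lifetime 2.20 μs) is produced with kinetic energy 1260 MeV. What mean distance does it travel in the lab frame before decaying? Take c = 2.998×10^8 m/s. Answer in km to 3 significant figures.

γ = 1 + K/(m₀c²) = 1 + 1260/105.7 = 12.921
β = √(1 − 1/γ²) = 0.99700
Dilated lifetime: γτ₀ = 12.921 × 2.20 μs = 28.425 μs
d = βc·γτ₀ = 0.99700 × (2.998×10^8 m/s) × 2.8425×10^-5 s = 8.50 km

d ≈ 8.50 km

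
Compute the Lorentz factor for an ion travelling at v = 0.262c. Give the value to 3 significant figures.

γ = 1/√(1 − β²) = 1/√(1 − 0.262²) = 1/√(0.93136) = 1.04

γ ≈ 1.04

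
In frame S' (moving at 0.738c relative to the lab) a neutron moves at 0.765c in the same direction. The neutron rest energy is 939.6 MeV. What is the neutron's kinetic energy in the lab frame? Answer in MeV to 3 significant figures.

u_lab = (0.765 + 0.738)/(1 + 0.765×0.738) = 0.960647
γ = 1/√(1 − 0.960647²) = 3.6001
K = (γ − 1)m₀c² = (3.6001 − 1) × 939.6 = 2.6001 × 939.6 = 2440 MeV

K ≈ 2440 MeV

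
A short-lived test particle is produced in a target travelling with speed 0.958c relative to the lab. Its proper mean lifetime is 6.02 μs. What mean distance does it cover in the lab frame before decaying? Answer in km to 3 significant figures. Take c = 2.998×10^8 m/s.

d ≈ 6.03 km

γ = 1/√(1 − 0.958²) = 3.4871
Dilated lifetime: Δt = γτ₀ = 3.4871 × 6.02 μs = 20.993 μs
d = vΔt = 0.958c × 20.993 μs = 2.8721×10^8 m/s × 2.0993×10^-5 s = 6.03 km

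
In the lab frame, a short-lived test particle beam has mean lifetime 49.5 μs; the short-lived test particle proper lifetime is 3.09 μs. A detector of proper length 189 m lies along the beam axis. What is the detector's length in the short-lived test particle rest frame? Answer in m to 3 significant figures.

L ≈ 11.8 m

Time dilation ⇒ γ = Δt/τ₀ = 49.5/3.09 = 16.019
Length contraction: L = L₀/γ = 189/16.019 = 11.8 m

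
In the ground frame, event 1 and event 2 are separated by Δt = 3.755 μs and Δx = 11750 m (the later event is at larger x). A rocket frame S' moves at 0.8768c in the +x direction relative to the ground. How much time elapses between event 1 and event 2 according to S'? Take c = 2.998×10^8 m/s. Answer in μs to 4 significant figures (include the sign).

γ = 1/√(1 − 0.8768²) = 2.07963
Δt' = γ(Δt − vΔx/c²) = 2.07963 × (3.755 μs − 0.8768×11750 m / (2.998×10^8 m/s))
= 2.07963 × (-30.6092 μs) = -63.66 μs

Δt' ≈ -63.66 μs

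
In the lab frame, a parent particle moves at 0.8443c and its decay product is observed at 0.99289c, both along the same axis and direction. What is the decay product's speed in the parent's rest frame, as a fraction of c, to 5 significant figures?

u' ≈ 0.91891c

Inverse velocity addition: u' = (u − v)/(1 − uv/c²)
= (0.99289 − 0.8443)/(1 − 0.99289×0.8443) = 0.14859/0.1617030 = 0.91891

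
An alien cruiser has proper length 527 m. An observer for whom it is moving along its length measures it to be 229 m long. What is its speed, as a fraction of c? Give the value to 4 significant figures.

β ≈ 0.9007

γ = L₀/L = 527/229 = 2.30131
β = √(1 − 1/γ²) = 0.9007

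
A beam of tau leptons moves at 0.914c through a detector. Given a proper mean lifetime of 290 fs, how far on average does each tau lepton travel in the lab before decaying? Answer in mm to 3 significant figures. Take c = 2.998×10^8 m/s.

γ = 1/√(1 − 0.914²) = 2.4648
Dilated lifetime: Δt = γτ₀ = 2.4648 × 290 fs = 714.79 fs
d = vΔt = 0.914c × 714.79 fs = 2.7402×10^8 m/s × 7.1479×10^-13 s = 0.196 mm

d ≈ 0.196 mm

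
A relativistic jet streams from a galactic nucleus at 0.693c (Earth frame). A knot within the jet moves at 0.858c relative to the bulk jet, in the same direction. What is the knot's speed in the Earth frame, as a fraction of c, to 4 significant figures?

Relativistic velocity addition: u = (u' + v)/(1 + u'v/c²)
= (0.858 + 0.693)/(1 + 0.858×0.693) = 1.551/1.59459 = 0.9727

u ≈ 0.9727c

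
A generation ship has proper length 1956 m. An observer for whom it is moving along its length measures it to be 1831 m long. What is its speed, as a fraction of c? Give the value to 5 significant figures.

β ≈ 0.35175

γ = L₀/L = 1956/1831 = 1.068269
β = √(1 − 1/γ²) = 0.35175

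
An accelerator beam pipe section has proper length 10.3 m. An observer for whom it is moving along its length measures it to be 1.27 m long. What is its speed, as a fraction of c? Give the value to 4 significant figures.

γ = L₀/L = 10.3/1.27 = 8.11024
β = √(1 − 1/γ²) = 0.9924

β ≈ 0.9924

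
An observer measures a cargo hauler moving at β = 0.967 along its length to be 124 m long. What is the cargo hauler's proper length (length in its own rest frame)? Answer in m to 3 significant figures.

γ = 1/√(1 − 0.967²) = 3.9250
L₀ = γL = 3.9250 × 124 = 487 m

L₀ ≈ 487 m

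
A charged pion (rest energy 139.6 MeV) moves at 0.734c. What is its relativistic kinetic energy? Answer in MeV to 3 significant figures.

K ≈ 66.0 MeV

γ = 1/√(1 − 0.734²) = 1.4724
K = (γ − 1)m₀c² = (1.4724 − 1) × 139.6 MeV = 0.47243 × 139.6 MeV = 66.0 MeV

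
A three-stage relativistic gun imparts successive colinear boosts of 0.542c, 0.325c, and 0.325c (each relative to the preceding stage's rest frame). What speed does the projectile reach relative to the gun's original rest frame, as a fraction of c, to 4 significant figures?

Compose boost 2: (0.325 + 0.542)/(1 + 0.325×0.542) = 0.8670/1.17615 = 0.737151
Compose boost 3: (0.325 + 0.737151)/(1 + 0.325×0.737151) = 1.06215/1.23957 = 0.8569

u ≈ 0.8569c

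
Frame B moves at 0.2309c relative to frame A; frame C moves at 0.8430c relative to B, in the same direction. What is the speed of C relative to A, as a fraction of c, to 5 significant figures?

Compose boost 2: (0.8430 + 0.2309)/(1 + 0.8430×0.2309) = 1.0739/1.194649 = 0.89893

u ≈ 0.89893c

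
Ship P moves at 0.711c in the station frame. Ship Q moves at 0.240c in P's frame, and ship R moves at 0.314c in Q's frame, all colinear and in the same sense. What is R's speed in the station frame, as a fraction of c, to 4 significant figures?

Compose boost 2: (0.240 + 0.711)/(1 + 0.240×0.711) = 0.9510/1.17064 = 0.812376
Compose boost 3: (0.314 + 0.812376)/(1 + 0.314×0.812376) = 1.12638/1.25509 = 0.8974

u ≈ 0.8974c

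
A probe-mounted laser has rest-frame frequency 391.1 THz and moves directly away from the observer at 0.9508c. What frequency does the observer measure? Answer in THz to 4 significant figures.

Relativistic Doppler: f_obs = f_src √((1−β)/(1+β))
= 391.1 × √(0.0492000/1.95080) = 391.1 × 0.158809 = 62.11 THz

f_obs ≈ 62.11 THz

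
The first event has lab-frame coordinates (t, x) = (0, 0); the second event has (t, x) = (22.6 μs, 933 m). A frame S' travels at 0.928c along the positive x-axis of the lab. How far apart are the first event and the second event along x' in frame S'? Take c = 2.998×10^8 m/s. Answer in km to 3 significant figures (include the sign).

Δx' ≈ -14.4 km

γ = 1/√(1 − 0.928²) = 2.6840
Δx' = γ(Δx − vΔt) = 2.6840 × (933 m − 0.928×(2.998×10^8 m/s)×22.6×10^-6 s)
= 2.6840 × (-5354.6 m) = -14.4 km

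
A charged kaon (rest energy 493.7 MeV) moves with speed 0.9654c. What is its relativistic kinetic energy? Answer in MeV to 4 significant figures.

K ≈ 1400 MeV

γ = 1/√(1 − 0.9654²) = 3.83474
K = (γ − 1)m₀c² = (3.83474 − 1) × 493.7 MeV = 2.83474 × 493.7 MeV = 1400 MeV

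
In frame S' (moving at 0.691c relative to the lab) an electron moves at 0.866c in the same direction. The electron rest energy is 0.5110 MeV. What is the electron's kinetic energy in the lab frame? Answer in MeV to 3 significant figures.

K ≈ 1.75 MeV

u_lab = (0.866 + 0.691)/(1 + 0.866×0.691) = 0.974095
γ = 1/√(1 − 0.974095²) = 4.4221
K = (γ − 1)m₀c² = (4.4221 − 1) × 0.5110 = 3.4221 × 0.5110 = 1.75 MeV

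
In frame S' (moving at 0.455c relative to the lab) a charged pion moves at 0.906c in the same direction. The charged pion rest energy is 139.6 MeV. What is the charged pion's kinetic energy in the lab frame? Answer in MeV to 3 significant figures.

u_lab = (0.906 + 0.455)/(1 + 0.906×0.455) = 0.963724
γ = 1/√(1 − 0.963724²) = 3.7467
K = (γ − 1)m₀c² = (3.7467 − 1) × 139.6 = 2.7467 × 139.6 = 383 MeV

K ≈ 383 MeV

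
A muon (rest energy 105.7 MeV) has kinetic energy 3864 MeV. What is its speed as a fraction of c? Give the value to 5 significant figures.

β ≈ 0.99965

γ = 1 + K/(m₀c²) = 1 + 3864/105.7 = 37.55629
β = √(1 − 1/γ²) = 0.99965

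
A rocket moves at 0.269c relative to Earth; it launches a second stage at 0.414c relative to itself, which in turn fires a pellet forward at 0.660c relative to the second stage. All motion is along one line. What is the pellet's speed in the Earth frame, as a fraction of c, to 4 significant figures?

Compose boost 2: (0.414 + 0.269)/(1 + 0.414×0.269) = 0.6830/1.11137 = 0.614559
Compose boost 3: (0.660 + 0.614559)/(1 + 0.660×0.614559) = 1.27456/1.40561 = 0.9068

u ≈ 0.9068c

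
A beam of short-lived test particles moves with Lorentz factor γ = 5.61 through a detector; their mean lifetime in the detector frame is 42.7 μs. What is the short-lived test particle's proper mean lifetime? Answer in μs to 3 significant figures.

τ₀ ≈ 7.61 μs

γ = 5.61 (given)
Proper time: τ₀ = Δt/γ = 42.7/5.61 = 7.61 μs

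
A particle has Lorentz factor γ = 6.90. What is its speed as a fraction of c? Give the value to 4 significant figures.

β = √(1 − 1/γ²) = √(1 − 1/6.90²) = √(0.978996) = 0.9894

β ≈ 0.9894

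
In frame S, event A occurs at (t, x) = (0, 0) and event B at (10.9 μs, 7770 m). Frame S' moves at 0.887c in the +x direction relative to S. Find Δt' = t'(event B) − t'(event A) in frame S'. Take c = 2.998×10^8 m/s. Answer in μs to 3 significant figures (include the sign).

Δt' ≈ -26.2 μs

γ = 1/√(1 − 0.887²) = 2.1656
Δt' = γ(Δt − vΔx/c²) = 2.1656 × (10.9 μs − 0.887×7770 m / (2.998×10^8 m/s))
= 2.1656 × (-12.089 μs) = -26.2 μs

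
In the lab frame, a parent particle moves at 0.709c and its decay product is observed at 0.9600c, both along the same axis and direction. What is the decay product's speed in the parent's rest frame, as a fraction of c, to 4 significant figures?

Inverse velocity addition: u' = (u − v)/(1 − uv/c²)
= (0.9600 − 0.709)/(1 − 0.9600×0.709) = 0.2510/0.319360 = 0.7859

u' ≈ 0.7859c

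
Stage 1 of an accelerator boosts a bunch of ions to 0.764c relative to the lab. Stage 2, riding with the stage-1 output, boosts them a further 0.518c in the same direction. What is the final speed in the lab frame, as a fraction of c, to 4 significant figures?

u ≈ 0.9185c

Compose boost 2: (0.518 + 0.764)/(1 + 0.518×0.764) = 1.282/1.39575 = 0.9185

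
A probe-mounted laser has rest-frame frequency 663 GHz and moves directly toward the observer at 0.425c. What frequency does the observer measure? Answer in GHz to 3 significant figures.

Relativistic Doppler: f_obs = f_src √((1+β)/(1−β))
= 663 × √(1.4250/0.57500) = 663 × 1.5742 = 1040 GHz

f_obs ≈ 1040 GHz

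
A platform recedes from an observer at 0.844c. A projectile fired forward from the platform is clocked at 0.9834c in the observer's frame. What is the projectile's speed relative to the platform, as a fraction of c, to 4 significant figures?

u' ≈ 0.8199c

Inverse velocity addition: u' = (u − v)/(1 − uv/c²)
= (0.9834 − 0.844)/(1 − 0.9834×0.844) = 0.1394/0.170010 = 0.8199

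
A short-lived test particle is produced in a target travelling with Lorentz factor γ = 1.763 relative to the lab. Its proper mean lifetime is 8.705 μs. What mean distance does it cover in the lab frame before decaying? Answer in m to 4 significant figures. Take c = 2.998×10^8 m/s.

β = √(1 − 1/γ²) = √(1 − 1/1.763²) = 0.823570
Dilated lifetime: Δt = γτ₀ = 1.763 × 8.705 μs = 15.3469 μs
d = vΔt = 0.823570c × 15.3469 μs = 2.46906×10^8 m/s × 1.53469×10^-5 s = 3789 m

d ≈ 3789 m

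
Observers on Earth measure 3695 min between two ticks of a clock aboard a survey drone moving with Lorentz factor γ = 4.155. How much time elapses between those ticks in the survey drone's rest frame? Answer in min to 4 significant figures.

τ₀ ≈ 889.3 min

γ = 4.155 (given)
Proper time: τ₀ = Δt/γ = 3695/4.155 = 889.3 min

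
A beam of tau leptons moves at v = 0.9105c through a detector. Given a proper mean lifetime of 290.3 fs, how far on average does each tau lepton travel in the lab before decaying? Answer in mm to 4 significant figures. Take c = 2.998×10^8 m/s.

d ≈ 0.1916 mm

γ = 1/√(1 − 0.9105²) = 2.41833
Dilated lifetime: Δt = γτ₀ = 2.41833 × 290.3 fs = 702.040 fs
d = vΔt = 0.9105c × 702.040 fs = 2.72968×10^8 m/s × 7.02040×10^-13 s = 0.1916 mm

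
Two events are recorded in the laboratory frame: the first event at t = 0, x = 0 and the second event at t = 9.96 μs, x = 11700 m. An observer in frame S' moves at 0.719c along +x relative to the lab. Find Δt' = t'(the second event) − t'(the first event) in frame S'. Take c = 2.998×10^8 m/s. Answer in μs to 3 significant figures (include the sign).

Δt' ≈ -26.0 μs

γ = 1/√(1 − 0.719²) = 1.4388
Δt' = γ(Δt − vΔx/c²) = 1.4388 × (9.96 μs − 0.719×11700 m / (2.998×10^8 m/s))
= 1.4388 × (-18.100 μs) = -26.0 μs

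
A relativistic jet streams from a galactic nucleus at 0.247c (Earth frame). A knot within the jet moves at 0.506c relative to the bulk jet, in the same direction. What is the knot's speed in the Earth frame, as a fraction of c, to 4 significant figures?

Relativistic velocity addition: u = (u' + v)/(1 + u'v/c²)
= (0.506 + 0.247)/(1 + 0.506×0.247) = 0.7530/1.12498 = 0.6693

u ≈ 0.6693c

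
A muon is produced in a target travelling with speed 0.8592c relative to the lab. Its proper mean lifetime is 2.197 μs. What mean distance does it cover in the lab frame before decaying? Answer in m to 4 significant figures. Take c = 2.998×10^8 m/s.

γ = 1/√(1 − 0.8592²) = 1.95450
Dilated lifetime: Δt = γτ₀ = 1.95450 × 2.197 μs = 4.29404 μs
d = vΔt = 0.8592c × 4.29404 μs = 2.57588×10^8 m/s × 4.29404×10^-6 s = 1106 m

d ≈ 1106 m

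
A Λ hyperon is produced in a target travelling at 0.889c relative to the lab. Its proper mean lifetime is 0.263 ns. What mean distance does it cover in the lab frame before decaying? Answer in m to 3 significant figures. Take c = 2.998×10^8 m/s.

γ = 1/√(1 − 0.889²) = 2.1838
Dilated lifetime: Δt = γτ₀ = 2.1838 × 0.263 ns = 0.57435 ns
d = vΔt = 0.889c × 0.57435 ns = 2.6652×10^8 m/s × 5.7435×10^-10 s = 0.153 m

d ≈ 0.153 m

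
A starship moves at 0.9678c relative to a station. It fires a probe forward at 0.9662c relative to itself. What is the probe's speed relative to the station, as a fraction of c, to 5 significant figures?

u ≈ 0.99944c

Relativistic velocity addition: u = (u' + v)/(1 + u'v/c²)
= (0.9662 + 0.9678)/(1 + 0.9662×0.9678) = 1.9340/1.935088 = 0.99944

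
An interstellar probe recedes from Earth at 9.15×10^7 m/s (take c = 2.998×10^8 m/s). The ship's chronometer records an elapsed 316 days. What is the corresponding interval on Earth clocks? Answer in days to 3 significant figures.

β = v/c = 9.15×10^7 / 2.998×10^8 = 0.30520
γ = 1/√(1 − 0.30520²) = 1.0501
Time dilation: Δt = γτ₀ = 1.0501 × 316 days = 332 days

Δt ≈ 332 days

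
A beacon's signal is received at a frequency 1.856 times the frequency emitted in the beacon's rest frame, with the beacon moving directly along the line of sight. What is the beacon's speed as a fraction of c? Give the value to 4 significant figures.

β ≈ 0.5500

f_obs/f_src = √((1+β)/(1−β)) = 1.856  ⇒  (1+β)/(1−β) = 3.44474
β = |1 − D²|/(1 + D²) = |1 − 3.44474|/(1 + 3.44474) = 0.5500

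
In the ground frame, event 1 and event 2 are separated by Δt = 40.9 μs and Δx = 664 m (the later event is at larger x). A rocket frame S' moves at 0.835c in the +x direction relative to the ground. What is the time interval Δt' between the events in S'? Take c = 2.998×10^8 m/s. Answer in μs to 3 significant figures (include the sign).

γ = 1/√(1 − 0.835²) = 1.8174
Δt' = γ(Δt − vΔx/c²) = 1.8174 × (40.9 μs − 0.835×664 m / (2.998×10^8 m/s))
= 1.8174 × (39.051 μs) = 71.0 μs

Δt' ≈ 71.0 μs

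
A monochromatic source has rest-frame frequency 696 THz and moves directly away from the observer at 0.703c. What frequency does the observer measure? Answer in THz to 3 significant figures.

f_obs ≈ 291 THz

Relativistic Doppler: f_obs = f_src √((1−β)/(1+β))
= 696 × √(0.29700/1.7030) = 696 × 0.41761 = 291 THz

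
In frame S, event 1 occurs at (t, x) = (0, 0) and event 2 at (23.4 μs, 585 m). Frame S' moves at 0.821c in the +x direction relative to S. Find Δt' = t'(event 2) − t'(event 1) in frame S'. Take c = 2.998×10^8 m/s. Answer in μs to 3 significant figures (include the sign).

Δt' ≈ 38.2 μs

γ = 1/√(1 − 0.821²) = 1.7515
Δt' = γ(Δt − vΔx/c²) = 1.7515 × (23.4 μs − 0.821×585 m / (2.998×10^8 m/s))
= 1.7515 × (21.798 μs) = 38.2 μs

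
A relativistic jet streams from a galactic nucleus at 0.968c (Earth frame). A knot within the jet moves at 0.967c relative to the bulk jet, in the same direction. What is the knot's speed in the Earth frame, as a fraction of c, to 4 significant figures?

u ≈ 0.9995c

Relativistic velocity addition: u = (u' + v)/(1 + u'v/c²)
= (0.967 + 0.968)/(1 + 0.967×0.968) = 1.935/1.93606 = 0.9995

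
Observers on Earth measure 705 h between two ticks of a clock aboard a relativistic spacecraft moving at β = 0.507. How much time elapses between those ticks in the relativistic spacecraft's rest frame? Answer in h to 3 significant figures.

γ = 1/√(1 − 0.507²) = 1.1602
Proper time: τ₀ = Δt/γ = 705/1.1602 = 608 h

τ₀ ≈ 608 h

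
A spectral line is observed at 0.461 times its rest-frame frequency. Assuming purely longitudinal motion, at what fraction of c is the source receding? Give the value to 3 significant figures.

f_obs/f_src = √((1−β)/(1+β)) = 0.461  ⇒  (1−β)/(1+β) = 0.21252
β = |1 − D²|/(1 + D²) = |1 − 0.21252|/(1 + 0.21252) = 0.649

β ≈ 0.649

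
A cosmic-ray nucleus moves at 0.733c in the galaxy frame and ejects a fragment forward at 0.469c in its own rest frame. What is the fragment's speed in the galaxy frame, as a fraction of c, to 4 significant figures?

u ≈ 0.8945c

Compose boost 2: (0.469 + 0.733)/(1 + 0.469×0.733) = 1.202/1.34378 = 0.8945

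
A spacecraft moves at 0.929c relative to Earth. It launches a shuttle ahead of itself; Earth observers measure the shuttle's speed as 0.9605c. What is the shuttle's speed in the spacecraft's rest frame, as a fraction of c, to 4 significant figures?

Inverse velocity addition: u' = (u − v)/(1 − uv/c²)
= (0.9605 − 0.929)/(1 − 0.9605×0.929) = 0.03150/0.107695 = 0.2925

u' ≈ 0.2925c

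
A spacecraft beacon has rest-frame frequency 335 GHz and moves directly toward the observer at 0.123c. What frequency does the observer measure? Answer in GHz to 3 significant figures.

f_obs ≈ 379 GHz

Relativistic Doppler: f_obs = f_src √((1+β)/(1−β))
= 335 × √(1.1230/0.87700) = 335 × 1.1316 = 379 GHz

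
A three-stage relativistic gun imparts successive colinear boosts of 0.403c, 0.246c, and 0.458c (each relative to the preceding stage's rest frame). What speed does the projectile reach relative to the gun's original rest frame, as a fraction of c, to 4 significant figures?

u ≈ 0.8253c

Compose boost 2: (0.246 + 0.403)/(1 + 0.246×0.403) = 0.6490/1.09914 = 0.590463
Compose boost 3: (0.458 + 0.590463)/(1 + 0.458×0.590463) = 1.04846/1.27043 = 0.8253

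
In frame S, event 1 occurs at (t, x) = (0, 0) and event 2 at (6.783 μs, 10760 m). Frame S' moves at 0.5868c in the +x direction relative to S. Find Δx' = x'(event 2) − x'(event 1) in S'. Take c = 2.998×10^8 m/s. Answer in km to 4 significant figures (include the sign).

γ = 1/√(1 − 0.5868²) = 1.23498
Δx' = γ(Δx − vΔt) = 1.23498 × (10760 m − 0.5868×(2.998×10^8 m/s)×6.783×10^-6 s)
= 1.23498 × (9566.72 m) = 11.81 km

Δx' ≈ 11.81 km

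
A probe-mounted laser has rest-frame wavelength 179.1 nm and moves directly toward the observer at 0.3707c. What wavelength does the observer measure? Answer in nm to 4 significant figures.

Relativistic Doppler: λ_obs = λ_src √((1−β)/(1+β))
= 179.1 × √(0.629300/1.37070) = 179.1 × 0.677575 = 121.4 nm

λ_obs ≈ 121.4 nm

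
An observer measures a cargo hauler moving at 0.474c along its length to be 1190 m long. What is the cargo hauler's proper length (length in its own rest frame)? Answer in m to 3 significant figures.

L₀ ≈ 1350 m

γ = 1/√(1 − 0.474²) = 1.1357
L₀ = γL = 1.1357 × 1190 = 1350 m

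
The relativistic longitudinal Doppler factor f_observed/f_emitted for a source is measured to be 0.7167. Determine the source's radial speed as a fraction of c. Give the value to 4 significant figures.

β ≈ 0.3213

f_obs/f_src = √((1−β)/(1+β)) = 0.7167  ⇒  (1−β)/(1+β) = 0.513659
β = |1 − D²|/(1 + D²) = |1 − 0.513659|/(1 + 0.513659) = 0.3213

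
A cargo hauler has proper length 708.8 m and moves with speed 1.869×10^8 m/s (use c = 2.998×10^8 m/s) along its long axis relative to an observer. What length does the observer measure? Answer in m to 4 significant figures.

L ≈ 554.2 m

β = v/c = 1.869×10^8 / 2.998×10^8 = 0.623416
γ = 1/√(1 − 0.623416²) = 1.27895
Length contraction: L = L₀/γ = 708.8/1.27895 = 554.2 m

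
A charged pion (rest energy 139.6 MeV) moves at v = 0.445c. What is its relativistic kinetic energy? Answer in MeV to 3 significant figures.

K ≈ 16.3 MeV

γ = 1/√(1 − 0.445²) = 1.1167
K = (γ − 1)m₀c² = (1.1167 − 1) × 139.6 MeV = 0.11666 × 139.6 MeV = 16.3 MeV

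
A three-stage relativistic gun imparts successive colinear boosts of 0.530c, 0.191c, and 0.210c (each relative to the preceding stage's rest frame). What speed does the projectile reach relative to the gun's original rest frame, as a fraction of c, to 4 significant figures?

Compose boost 2: (0.191 + 0.530)/(1 + 0.191×0.530) = 0.7210/1.10123 = 0.654722
Compose boost 3: (0.210 + 0.654722)/(1 + 0.210×0.654722) = 0.864722/1.13749 = 0.7602

u ≈ 0.7602c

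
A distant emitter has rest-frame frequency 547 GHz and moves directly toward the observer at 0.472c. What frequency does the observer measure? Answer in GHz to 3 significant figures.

f_obs ≈ 913 GHz

Relativistic Doppler: f_obs = f_src √((1+β)/(1−β))
= 547 × √(1.4720/0.52800) = 547 × 1.6697 = 913 GHz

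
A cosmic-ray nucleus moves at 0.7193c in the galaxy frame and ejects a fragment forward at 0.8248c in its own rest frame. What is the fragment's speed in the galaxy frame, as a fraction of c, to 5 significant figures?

u ≈ 0.96913c

Compose boost 2: (0.8248 + 0.7193)/(1 + 0.8248×0.7193) = 1.5441/1.593279 = 0.96913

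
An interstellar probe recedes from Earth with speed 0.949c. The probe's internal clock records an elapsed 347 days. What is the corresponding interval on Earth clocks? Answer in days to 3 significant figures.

Δt ≈ 1100 days

γ = 1/√(1 − 0.949²) = 3.1718
Time dilation: Δt = γτ₀ = 3.1718 × 347 days = 1100 days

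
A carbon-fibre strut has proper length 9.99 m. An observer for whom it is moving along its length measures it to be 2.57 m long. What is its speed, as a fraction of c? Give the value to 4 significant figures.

γ = L₀/L = 9.99/2.57 = 3.88716
β = √(1 − 1/γ²) = 0.9663

β ≈ 0.9663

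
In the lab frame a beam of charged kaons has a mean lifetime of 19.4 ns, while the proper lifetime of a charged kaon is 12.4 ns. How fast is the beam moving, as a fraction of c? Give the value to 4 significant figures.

β ≈ 0.7691

γ = Δt/τ₀ = 19.4/12.4 = 1.56452
β = √(1 − 1/γ²) = √(1 − 1/1.56452²) = 0.7691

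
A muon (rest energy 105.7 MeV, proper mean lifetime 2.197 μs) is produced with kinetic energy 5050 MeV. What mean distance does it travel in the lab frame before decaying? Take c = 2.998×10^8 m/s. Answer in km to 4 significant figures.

d ≈ 32.12 km

γ = 1 + K/(m₀c²) = 1 + 5050/105.7 = 48.7767
β = √(1 − 1/γ²) = 0.999790
Dilated lifetime: γτ₀ = 48.7767 × 2.197 μs = 107.162 μs
d = βc·γτ₀ = 0.999790 × (2.998×10^8 m/s) × 0.000107162 s = 32.12 km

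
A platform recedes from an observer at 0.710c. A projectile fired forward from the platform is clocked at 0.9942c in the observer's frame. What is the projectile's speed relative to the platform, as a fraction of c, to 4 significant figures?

u' ≈ 0.9663c

Inverse velocity addition: u' = (u − v)/(1 − uv/c²)
= (0.9942 − 0.710)/(1 − 0.9942×0.710) = 0.2842/0.294118 = 0.9663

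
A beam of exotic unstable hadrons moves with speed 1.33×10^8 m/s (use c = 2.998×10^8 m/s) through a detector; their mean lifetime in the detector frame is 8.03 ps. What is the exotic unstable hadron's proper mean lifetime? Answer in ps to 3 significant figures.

β = v/c = 1.33×10^8 / 2.998×10^8 = 0.44363
γ = 1/√(1 − 0.44363²) = 1.1158
Proper time: τ₀ = Δt/γ = 8.03/1.1158 = 7.20 ps

τ₀ ≈ 7.20 ps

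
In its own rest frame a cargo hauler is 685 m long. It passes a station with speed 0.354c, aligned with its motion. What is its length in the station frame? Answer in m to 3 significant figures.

γ = 1/√(1 − 0.354²) = 1.0692
Length contraction: L = L₀/γ = 685/1.0692 = 641 m

L ≈ 641 m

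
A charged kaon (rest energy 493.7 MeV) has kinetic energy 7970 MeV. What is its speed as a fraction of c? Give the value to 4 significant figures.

β ≈ 0.9983

γ = 1 + K/(m₀c²) = 1 + 7970/493.7 = 17.1434
β = √(1 − 1/γ²) = 0.9983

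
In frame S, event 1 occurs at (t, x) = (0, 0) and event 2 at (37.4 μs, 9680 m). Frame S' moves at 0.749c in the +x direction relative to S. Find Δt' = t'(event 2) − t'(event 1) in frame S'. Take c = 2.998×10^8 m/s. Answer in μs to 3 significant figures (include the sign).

Δt' ≈ 19.9 μs

γ = 1/√(1 − 0.749²) = 1.5093
Δt' = γ(Δt − vΔx/c²) = 1.5093 × (37.4 μs − 0.749×9680 m / (2.998×10^8 m/s))
= 1.5093 × (13.216 μs) = 19.9 μs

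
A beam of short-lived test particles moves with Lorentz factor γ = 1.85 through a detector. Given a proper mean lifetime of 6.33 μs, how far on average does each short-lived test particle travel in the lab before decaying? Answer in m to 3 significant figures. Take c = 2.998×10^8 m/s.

β = √(1 − 1/γ²) = √(1 − 1/1.85²) = 0.84132
Dilated lifetime: Δt = γτ₀ = 1.85 × 6.33 μs = 11.711 μs
d = vΔt = 0.84132c × 11.711 μs = 2.5223×10^8 m/s × 1.1711×10^-5 s = 2950 m

d ≈ 2950 m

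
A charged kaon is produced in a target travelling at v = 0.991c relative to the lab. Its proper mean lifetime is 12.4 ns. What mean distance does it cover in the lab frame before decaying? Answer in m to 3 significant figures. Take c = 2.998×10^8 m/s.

d ≈ 27.5 m

γ = 1/√(1 − 0.991²) = 7.4704
Dilated lifetime: Δt = γτ₀ = 7.4704 × 12.4 ns = 92.633 ns
d = vΔt = 0.991c × 92.633 ns = 2.9710×10^8 m/s × 9.2633×10^-8 s = 27.5 m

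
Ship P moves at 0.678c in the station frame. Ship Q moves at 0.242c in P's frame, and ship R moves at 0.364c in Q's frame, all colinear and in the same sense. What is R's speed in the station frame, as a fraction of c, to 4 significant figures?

Compose boost 2: (0.242 + 0.678)/(1 + 0.242×0.678) = 0.9200/1.16408 = 0.790326
Compose boost 3: (0.364 + 0.790326)/(1 + 0.364×0.790326) = 1.15433/1.28768 = 0.8964

u ≈ 0.8964c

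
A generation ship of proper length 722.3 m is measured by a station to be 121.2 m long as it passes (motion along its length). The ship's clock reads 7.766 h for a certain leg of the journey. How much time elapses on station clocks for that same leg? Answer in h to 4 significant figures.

Length contraction ⇒ γ = L₀/L = 722.3/121.2 = 5.95957
Time dilation: Δt = γτ₀ = 5.95957 × 7.766 h = 46.28 h

Δt ≈ 46.28 h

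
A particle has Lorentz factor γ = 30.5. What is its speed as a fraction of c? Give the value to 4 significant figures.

β ≈ 0.9995

β = √(1 − 1/γ²) = √(1 − 1/30.5²) = √(0.998925) = 0.9995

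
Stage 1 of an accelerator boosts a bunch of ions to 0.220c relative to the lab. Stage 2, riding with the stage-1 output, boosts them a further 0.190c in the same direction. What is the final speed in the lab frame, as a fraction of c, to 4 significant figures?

u ≈ 0.3935c

Compose boost 2: (0.190 + 0.220)/(1 + 0.190×0.220) = 0.4100/1.04180 = 0.3935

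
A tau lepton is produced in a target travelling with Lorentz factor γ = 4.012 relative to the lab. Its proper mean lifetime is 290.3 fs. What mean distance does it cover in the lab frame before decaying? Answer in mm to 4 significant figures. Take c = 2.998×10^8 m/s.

d ≈ 0.3382 mm

β = √(1 − 1/γ²) = √(1 − 1/4.012²) = 0.968439
Dilated lifetime: Δt = γτ₀ = 4.012 × 290.3 fs = 1164.68 fs
d = vΔt = 0.968439c × 1164.68 fs = 2.90338×10^8 m/s × 1.16468×10^-12 s = 0.3382 mm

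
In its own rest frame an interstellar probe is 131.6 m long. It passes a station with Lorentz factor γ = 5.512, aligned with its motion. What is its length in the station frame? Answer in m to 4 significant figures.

γ = 5.512 (given)
Length contraction: L = L₀/γ = 131.6/5.512 = 23.88 m

L ≈ 23.88 m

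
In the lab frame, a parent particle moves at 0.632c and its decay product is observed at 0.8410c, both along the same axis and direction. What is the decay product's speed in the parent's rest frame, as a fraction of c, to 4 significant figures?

Inverse velocity addition: u' = (u − v)/(1 − uv/c²)
= (0.8410 − 0.632)/(1 − 0.8410×0.632) = 0.2090/0.468488 = 0.4461

u' ≈ 0.4461c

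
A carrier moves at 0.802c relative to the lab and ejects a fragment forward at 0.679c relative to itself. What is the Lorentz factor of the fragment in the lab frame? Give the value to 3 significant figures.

γ ≈ 3.52

u_lab = (0.679 + 0.802)/(1 + 0.679×0.802) = 1.481/1.54456 = 0.958850
γ = 1/√(1 − 0.958850²) = 3.52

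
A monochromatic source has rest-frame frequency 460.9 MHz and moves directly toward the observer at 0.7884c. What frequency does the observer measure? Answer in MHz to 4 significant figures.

Relativistic Doppler: f_obs = f_src √((1+β)/(1−β))
= 460.9 × √(1.78840/0.211600) = 460.9 × 2.90720 = 1340 MHz

f_obs ≈ 1340 MHz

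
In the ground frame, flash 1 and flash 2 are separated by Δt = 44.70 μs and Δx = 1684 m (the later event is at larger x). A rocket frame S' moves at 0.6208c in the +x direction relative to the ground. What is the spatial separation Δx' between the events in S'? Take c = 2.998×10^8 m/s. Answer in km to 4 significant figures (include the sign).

Δx' ≈ -8.464 km

γ = 1/√(1 − 0.6208²) = 1.27556
Δx' = γ(Δx − vΔt) = 1.27556 × (1684 m − 0.6208×(2.998×10^8 m/s)×44.70×10^-6 s)
= 1.27556 × (-6635.38 m) = -8.464 km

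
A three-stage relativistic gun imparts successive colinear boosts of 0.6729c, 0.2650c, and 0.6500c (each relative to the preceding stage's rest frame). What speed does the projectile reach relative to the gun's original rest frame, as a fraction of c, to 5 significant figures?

Compose boost 2: (0.2650 + 0.6729)/(1 + 0.2650×0.6729) = 0.93790/1.178319 = 0.7959648
Compose boost 3: (0.6500 + 0.7959648)/(1 + 0.6500×0.7959648) = 1.445965/1.517377 = 0.95294

u ≈ 0.95294c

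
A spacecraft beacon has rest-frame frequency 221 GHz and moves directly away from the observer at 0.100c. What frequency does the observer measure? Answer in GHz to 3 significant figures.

f_obs ≈ 200 GHz

Relativistic Doppler: f_obs = f_src √((1−β)/(1+β))
= 221 × √(0.90000/1.1000) = 221 × 0.90453 = 200 GHz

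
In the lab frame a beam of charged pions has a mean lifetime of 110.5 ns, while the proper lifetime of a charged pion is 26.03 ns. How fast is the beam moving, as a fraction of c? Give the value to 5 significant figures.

β ≈ 0.97186

γ = Δt/τ₀ = 110.5/26.03 = 4.245102
β = √(1 − 1/γ²) = √(1 − 1/4.245102²) = 0.97186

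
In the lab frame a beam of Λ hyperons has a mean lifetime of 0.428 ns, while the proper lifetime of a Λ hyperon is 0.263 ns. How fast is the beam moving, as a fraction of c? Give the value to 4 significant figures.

γ = Δt/τ₀ = 0.428/0.263 = 1.62738
β = √(1 − 1/γ²) = √(1 − 1/1.62738²) = 0.7889

β ≈ 0.7889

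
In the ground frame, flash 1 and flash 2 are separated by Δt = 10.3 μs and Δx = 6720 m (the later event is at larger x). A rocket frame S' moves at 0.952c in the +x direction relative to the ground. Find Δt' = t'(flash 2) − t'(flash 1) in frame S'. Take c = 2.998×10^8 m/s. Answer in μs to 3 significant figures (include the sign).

γ = 1/√(1 − 0.952²) = 3.2669
Δt' = γ(Δt − vΔx/c²) = 3.2669 × (10.3 μs − 0.952×6720 m / (2.998×10^8 m/s))
= 3.2669 × (-11.039 μs) = -36.1 μs

Δt' ≈ -36.1 μs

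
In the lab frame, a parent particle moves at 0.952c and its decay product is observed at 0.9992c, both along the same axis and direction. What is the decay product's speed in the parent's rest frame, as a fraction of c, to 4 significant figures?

u' ≈ 0.9680c

Inverse velocity addition: u' = (u − v)/(1 − uv/c²)
= (0.9992 − 0.952)/(1 − 0.9992×0.952) = 0.04720/0.0487616 = 0.9680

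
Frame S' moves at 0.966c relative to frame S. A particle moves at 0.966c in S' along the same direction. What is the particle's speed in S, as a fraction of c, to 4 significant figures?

Relativistic velocity addition: u = (u' + v)/(1 + u'v/c²)
= (0.966 + 0.966)/(1 + 0.966×0.966) = 1.932/1.93316 = 0.9994

u ≈ 0.9994c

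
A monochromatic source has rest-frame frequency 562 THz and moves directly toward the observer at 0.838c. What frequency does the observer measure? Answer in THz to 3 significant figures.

Relativistic Doppler: f_obs = f_src √((1+β)/(1−β))
= 562 × √(1.8380/0.16200) = 562 × 3.3683 = 1890 THz

f_obs ≈ 1890 THz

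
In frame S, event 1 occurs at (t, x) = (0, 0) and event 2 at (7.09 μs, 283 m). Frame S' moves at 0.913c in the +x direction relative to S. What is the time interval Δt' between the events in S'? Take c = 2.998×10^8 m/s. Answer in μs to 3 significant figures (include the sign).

Δt' ≈ 15.3 μs

γ = 1/√(1 − 0.913²) = 2.4512
Δt' = γ(Δt − vΔx/c²) = 2.4512 × (7.09 μs − 0.913×283 m / (2.998×10^8 m/s))
= 2.4512 × (6.2282 μs) = 15.3 μs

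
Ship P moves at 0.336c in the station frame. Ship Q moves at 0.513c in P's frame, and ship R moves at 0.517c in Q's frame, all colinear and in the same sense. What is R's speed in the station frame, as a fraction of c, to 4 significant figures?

u ≈ 0.9031c

Compose boost 2: (0.513 + 0.336)/(1 + 0.513×0.336) = 0.8490/1.17237 = 0.724175
Compose boost 3: (0.517 + 0.724175)/(1 + 0.517×0.724175) = 1.24118/1.37440 = 0.9031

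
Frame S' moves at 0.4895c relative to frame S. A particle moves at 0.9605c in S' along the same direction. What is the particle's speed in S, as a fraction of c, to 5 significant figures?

u ≈ 0.98628c

Relativistic velocity addition: u = (u' + v)/(1 + u'v/c²)
= (0.9605 + 0.4895)/(1 + 0.9605×0.4895) = 1.4500/1.470165 = 0.98628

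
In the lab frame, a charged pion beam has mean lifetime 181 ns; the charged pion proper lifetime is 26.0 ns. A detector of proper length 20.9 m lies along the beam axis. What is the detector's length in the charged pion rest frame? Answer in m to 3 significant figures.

Time dilation ⇒ γ = Δt/τ₀ = 181/26.0 = 6.9615
Length contraction: L = L₀/γ = 20.9/6.9615 = 3.00 m

L ≈ 3.00 m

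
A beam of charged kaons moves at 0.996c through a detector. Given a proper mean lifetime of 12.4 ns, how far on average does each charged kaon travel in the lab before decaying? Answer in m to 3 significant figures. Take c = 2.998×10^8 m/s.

d ≈ 41.4 m

γ = 1/√(1 − 0.996²) = 11.192
Dilated lifetime: Δt = γτ₀ = 11.192 × 12.4 ns = 138.78 ns
d = vΔt = 0.996c × 138.78 ns = 2.9860×10^8 m/s × 1.3878×10^-7 s = 41.4 m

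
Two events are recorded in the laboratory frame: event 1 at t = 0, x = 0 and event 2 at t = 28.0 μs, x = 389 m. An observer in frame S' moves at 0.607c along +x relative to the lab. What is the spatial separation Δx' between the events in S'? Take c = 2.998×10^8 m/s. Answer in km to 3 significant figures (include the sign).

γ = 1/√(1 − 0.607²) = 1.2583
Δx' = γ(Δx − vΔt) = 1.2583 × (389 m − 0.607×(2.998×10^8 m/s)×28.0×10^-6 s)
= 1.2583 × (-4706.4 m) = -5.92 km

Δx' ≈ -5.92 km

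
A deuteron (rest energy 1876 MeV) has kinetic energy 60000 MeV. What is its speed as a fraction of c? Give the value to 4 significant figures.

γ = 1 + K/(m₀c²) = 1 + 60000/1876 = 32.9829
β = √(1 − 1/γ²) = 0.9995

β ≈ 0.9995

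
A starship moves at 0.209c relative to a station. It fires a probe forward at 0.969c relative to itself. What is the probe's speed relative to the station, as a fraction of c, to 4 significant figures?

Relativistic velocity addition: u = (u' + v)/(1 + u'v/c²)
= (0.969 + 0.209)/(1 + 0.969×0.209) = 1.178/1.20252 = 0.9796

u ≈ 0.9796c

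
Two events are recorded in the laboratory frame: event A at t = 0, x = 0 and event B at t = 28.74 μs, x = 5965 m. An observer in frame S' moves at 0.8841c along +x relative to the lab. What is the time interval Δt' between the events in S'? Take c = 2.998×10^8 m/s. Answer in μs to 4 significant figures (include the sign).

Δt' ≈ 23.86 μs

γ = 1/√(1 − 0.8841²) = 2.13996
Δt' = γ(Δt − vΔx/c²) = 2.13996 × (28.74 μs − 0.8841×5965 m / (2.998×10^8 m/s))
= 2.13996 × (11.1494 μs) = 23.86 μs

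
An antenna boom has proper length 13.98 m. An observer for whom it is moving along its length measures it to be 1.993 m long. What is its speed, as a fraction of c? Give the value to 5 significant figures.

γ = L₀/L = 13.98/1.993 = 7.014551
β = √(1 − 1/γ²) = 0.98979

β ≈ 0.98979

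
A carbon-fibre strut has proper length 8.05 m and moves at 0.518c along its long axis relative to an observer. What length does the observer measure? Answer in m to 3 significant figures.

γ = 1/√(1 − 0.518²) = 1.1691
Length contraction: L = L₀/γ = 8.05/1.1691 = 6.89 m

L ≈ 6.89 m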